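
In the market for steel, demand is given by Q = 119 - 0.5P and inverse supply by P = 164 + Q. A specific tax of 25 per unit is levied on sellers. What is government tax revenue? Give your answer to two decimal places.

408.33

Rewriting demand in inverse form: P = 238 - 2Q.
Pre-tax equilibrium: 238 - 2Q = 164 + Q gives Q* = 24.6667, P* = 188.6667.
With the tax, sellers need 25 more per unit: 238 - 2Q = 164 + Q + 25, so Q_t = 16.3333. Buyers pay P_b = 205.3333; sellers receive P_s = P_b - 25 = 180.3333.
Tax revenue = t x Q_t = 25 x 16.3333 = 408.3333.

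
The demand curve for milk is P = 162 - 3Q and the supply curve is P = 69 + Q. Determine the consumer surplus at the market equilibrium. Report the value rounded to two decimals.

Setting demand equal to supply, 93 = 4Q, so Q* = 23.25 and P* = 92.25.
CS is the area between the demand curve and P* from 0 to Q*: (1/2)(23.25)(69.75) = 810.8438.

810.84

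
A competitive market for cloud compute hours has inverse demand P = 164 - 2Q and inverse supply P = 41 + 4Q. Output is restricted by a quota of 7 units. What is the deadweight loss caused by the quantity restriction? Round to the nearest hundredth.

Without the quota, 164 - 2Q = 41 + 4Q gives Q* = 20.5.
At Q = 7 the demand price is 164 - 2(7) = 150 and the supply price is 41 + 4(7) = 69.
Deadweight loss is the triangle between the curves from 7 to 20.5: (1/2)(150 - 69)(20.5 - 7) = 546.75.

546.75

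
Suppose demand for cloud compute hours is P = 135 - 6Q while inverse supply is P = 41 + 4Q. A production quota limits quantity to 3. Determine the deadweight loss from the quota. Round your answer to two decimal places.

204.80

Without the quota, 135 - 6Q = 41 + 4Q gives Q* = 9.4.
At Q = 3 the demand price is 135 - 6(3) = 117 and the supply price is 41 + 4(3) = 53.
DWL = (1/2)(gap between curves at 3) x (Q* - 3) = (1/2)(64)(6.4) = 204.8.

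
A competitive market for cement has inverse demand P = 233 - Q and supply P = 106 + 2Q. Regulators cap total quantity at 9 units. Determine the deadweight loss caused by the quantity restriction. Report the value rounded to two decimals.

Without the quota, 233 - Q = 106 + 2Q gives Q* = 42.3333.
At Q = 9 the demand price is 233 - (9) = 224 and the supply price is 106 + 2(9) = 124.
DWL = (1/2)(gap between curves at 9) x (Q* - 9) = (1/2)(100)(33.3333) = 1666.6667.

1666.67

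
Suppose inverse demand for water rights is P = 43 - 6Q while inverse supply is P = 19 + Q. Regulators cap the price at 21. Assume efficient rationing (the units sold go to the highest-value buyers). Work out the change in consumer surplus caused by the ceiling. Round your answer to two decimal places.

Free-market equilibrium: 43 - 6Q = 19 + Q gives Q* = 3.4286, P* = 22.4286.
At P = 21, sellers supply (21 - 19)/1 = 2 while buyers want more, so the quantity traded is 2 at price 21.
CS goes from (1/2)(3.4286)(20.5714) = 35.2653 to 32 (computed as (43 - 21)(2) - (1/2)(6)(2)^2), a change of -3.2653.

-3.27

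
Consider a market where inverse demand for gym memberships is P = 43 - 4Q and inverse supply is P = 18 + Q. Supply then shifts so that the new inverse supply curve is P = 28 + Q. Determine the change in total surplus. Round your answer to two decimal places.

-40.00

Initial equilibrium: Q_0 = 5, P_0 = 23; CS_0 = (1/2)(5)(20) = 50, PS_0 = (1/2)(5)(5) = 12.5.
New equilibrium: 43 - 4Q = 28 + Q gives Q_1 = 3, P_1 = 31; CS_1 = 18, PS_1 = 4.5.
Change in total surplus = (18 + 4.5) - (50 + 12.5) = -40.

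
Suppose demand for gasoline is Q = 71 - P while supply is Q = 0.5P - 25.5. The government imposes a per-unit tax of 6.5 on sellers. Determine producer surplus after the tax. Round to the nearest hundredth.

Rewriting demand in inverse form: P = 71 - Q.
Rewriting supply in inverse form: P = 51 + 2Q.
Pre-tax equilibrium: 71 - Q = 51 + 2Q gives Q* = 6.6667, P* = 64.3333.
A tax on sellers shifts supply up by 6.5: 71 - Q = 51 + 2Q + 6.5, so Q_t = 4.5. Buyers pay P_b = 66.5; sellers receive P_s = P_b - 6.5 = 60.
Producer surplus is the triangle above supply below P_s: (1/2)(4.5)(60 - 51) = 20.25.

20.25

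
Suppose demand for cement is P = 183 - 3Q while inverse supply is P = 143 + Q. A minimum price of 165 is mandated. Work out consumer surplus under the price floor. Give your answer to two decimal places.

Without the control, 183 - 3Q = 143 + Q so Q* = 10 and P* = 153.
At the floor price 165, quantity demanded is (183 - 165)/3 = 6; demand is the short side, so Q = 6 trades at P = 165.
CS is the triangle under demand above 165: (1/2)(6)(183 - 165) = 54.

54.00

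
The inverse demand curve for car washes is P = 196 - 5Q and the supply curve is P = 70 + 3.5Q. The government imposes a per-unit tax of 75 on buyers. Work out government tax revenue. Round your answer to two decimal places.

Pre-tax equilibrium: 196 - 5Q = 70 + 3.5Q gives Q* = 14.8235, P* = 121.8824.
With the tax, buyers' net willingness to pay falls by 75: (196 - 75) - 5Q = 70 + 3.5Q, so Q_t = 6. Buyers pay P_b = 166; sellers receive P_s = P_b - 75 = 91.
Revenue is the tax times quantity traded: 75 x 6 = 450.

450.00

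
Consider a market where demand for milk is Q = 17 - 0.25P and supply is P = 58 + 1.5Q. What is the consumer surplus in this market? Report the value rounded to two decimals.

Rewriting demand in inverse form: P = 68 - 4Q.
Set 68 - 4Q = 58 + 1.5Q, which gives 10 = 5.5Q, so Q* = 1.8182 and P* = 68 - 4(1.8182) = 60.7273.
The demand choke price is 68, so CS = (1/2)(Q*)(68 - P*) = (1/2)(1.8182)(7.2727) = 6.6116.

6.61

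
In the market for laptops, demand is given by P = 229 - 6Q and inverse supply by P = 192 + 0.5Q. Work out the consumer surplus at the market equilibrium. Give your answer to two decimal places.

97.21

Set 229 - 6Q = 192 + 0.5Q, which gives 37 = 6.5Q, so Q* = 5.6923 and P* = 229 - 6(5.6923) = 194.8462.
The demand choke price is 229, so CS = (1/2)(Q*)(229 - P*) = (1/2)(5.6923)(34.1538) = 97.2071.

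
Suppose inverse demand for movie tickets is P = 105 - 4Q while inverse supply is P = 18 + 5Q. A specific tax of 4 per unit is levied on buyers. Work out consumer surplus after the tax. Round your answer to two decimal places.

Pre-tax equilibrium: 105 - 4Q = 18 + 5Q gives Q* = 9.6667, P* = 66.3333.
With the tax, buyers' net willingness to pay falls by 4: (105 - 4) - 4Q = 18 + 5Q, so Q_t = 9.2222. Buyers pay P_b = 68.1111; sellers receive P_s = P_b - 4 = 64.1111.
CS = (1/2)(Q_t)(105 - P_b) = (1/2)(9.2222)(36.8889) = 170.0988.

170.10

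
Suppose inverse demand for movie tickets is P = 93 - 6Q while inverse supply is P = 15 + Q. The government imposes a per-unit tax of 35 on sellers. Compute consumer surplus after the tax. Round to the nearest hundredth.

113.20

Without the tax, 93 - 6Q = 15 + Q so Q* = 11.1429 and P* = 26.1429.
With the tax, sellers need 35 more per unit: 93 - 6Q = 15 + Q + 35, so Q_t = 6.1429. Buyers pay P_b = 56.1429; sellers receive P_s = P_b - 35 = 21.1429.
Consumer surplus is the triangle under demand above P_b: (1/2)(6.1429)(93 - 56.1429) = 113.2041.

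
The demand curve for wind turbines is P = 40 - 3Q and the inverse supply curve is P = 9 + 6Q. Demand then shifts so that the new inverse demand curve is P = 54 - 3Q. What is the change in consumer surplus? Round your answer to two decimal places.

19.70

Initial equilibrium: Q_0 = 3.4444, P_0 = 29.6667; CS_0 = (1/2)(3.4444)(10.3333) = 17.7963, PS_0 = (1/2)(3.4444)(20.6667) = 35.5926.
New equilibrium: 54 - 3Q = 9 + 6Q gives Q_1 = 5, P_1 = 39; CS_1 = 37.5, PS_1 = 75.
Change in consumer surplus = 37.5 - 17.7963 = 19.7037.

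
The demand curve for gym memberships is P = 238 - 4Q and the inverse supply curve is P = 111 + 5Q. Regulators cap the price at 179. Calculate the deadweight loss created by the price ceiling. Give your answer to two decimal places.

1.18

Without the control, 238 - 4Q = 111 + 5Q so Q* = 14.1111 and P* = 181.5556.
At the ceiling price 179, quantity supplied is (179 - 111)/5 = 13.6; supply is the short side, so Q = 13.6 trades at P = 179.
At Q = 13.6 the demand price is 183.6 and the supply price is 179. Deadweight loss is the triangle between the curves from 13.6 to 14.1111: (1/2)(183.6 - 179)(14.1111 - 13.6) = 1.1756.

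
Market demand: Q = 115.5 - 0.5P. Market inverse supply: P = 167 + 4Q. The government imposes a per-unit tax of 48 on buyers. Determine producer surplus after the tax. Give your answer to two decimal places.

Rewriting demand in inverse form: P = 231 - 2Q.
Pre-tax equilibrium: 231 - 2Q = 167 + 4Q gives Q* = 10.6667, P* = 209.6667.
With the tax, buyers' net willingness to pay falls by 48: (231 - 48) - 2Q = 167 + 4Q, so Q_t = 2.6667. Buyers pay P_b = 225.6667; sellers receive P_s = P_b - 48 = 177.6667.
Producer surplus is the triangle above supply below P_s: (1/2)(2.6667)(177.6667 - 167) = 14.2222.

14.22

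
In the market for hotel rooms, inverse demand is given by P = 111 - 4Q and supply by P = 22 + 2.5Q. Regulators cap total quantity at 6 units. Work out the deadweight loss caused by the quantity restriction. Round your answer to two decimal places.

192.31

Unrestricted equilibrium: Q* = (111 - 22)/(4 + 2.5) = 13.6923.
At Q = 6 the demand price is 111 - 4(6) = 87 and the supply price is 22 + 2.5(6) = 37.
Deadweight loss is the triangle between the curves from 6 to 13.6923: (1/2)(87 - 37)(13.6923 - 6) = 192.3077.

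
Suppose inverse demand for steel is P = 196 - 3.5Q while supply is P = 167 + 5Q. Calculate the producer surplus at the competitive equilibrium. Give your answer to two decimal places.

29.10

Set 196 - 3.5Q = 167 + 5Q, which gives 29 = 8.5Q, so Q* = 3.4118 and P* = 196 - 3.5(3.4118) = 184.0588.
PS is the area between P* and the supply curve from 0 to Q*: (1/2)(3.4118)(17.0588) = 29.1003.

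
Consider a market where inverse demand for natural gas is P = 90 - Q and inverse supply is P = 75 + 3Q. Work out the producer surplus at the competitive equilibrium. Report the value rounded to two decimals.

Set 90 - Q = 75 + 3Q, which gives 15 = 4Q, so Q* = 3.75 and P* = 90 - (3.75) = 86.25.
PS is the area between P* and the supply curve from 0 to Q*: (1/2)(3.75)(11.25) = 21.0938.

21.09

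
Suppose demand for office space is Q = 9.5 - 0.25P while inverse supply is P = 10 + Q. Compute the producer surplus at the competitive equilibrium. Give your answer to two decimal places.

15.68

Rewriting demand in inverse form: P = 38 - 4Q.
Equilibrium: 38 - 4Q = 10 + Q, so Q* = 5.6 and P* = 15.6.
Producer surplus is the triangle above supply below P*: (1/2)(5.6)(15.6 - 10) = (1/2)(5.6)(5.6) = 15.68.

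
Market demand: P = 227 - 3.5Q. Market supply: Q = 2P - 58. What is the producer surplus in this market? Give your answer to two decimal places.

Rewriting supply in inverse form: P = 29 + 0.5Q.
Setting demand equal to supply, 198 = 4Q, so Q* = 49.5 and P* = 53.75.
The supply curve's price intercept is 29, so PS = (1/2)(Q*)(P* - 29) = (1/2)(49.5)(24.75) = 612.5625.

612.56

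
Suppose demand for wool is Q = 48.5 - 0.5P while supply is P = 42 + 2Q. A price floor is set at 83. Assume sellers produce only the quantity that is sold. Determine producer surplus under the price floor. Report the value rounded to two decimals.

238.00

Rewriting demand in inverse form: P = 97 - 2Q.
Free-market equilibrium: 97 - 2Q = 42 + 2Q gives Q* = 13.75, P* = 69.5.
At the floor price 83, quantity demanded is (97 - 83)/2 = 7; demand is the short side, so Q = 7 trades at P = 83.
The supply price at Q = 7 is 56. PS is the trapezoid between 83 and supply over [0, 7]: (1/2)[(83 - 42) + (83 - 56)](7) = 238.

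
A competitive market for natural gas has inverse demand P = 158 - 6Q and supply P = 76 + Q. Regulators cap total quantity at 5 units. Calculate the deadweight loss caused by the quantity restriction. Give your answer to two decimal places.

Without the quota, 158 - 6Q = 76 + Q gives Q* = 11.7143.
At Q = 5 the demand price is 158 - 6(5) = 128 and the supply price is 76 + (5) = 81.
Deadweight loss is the triangle between the curves from 5 to 11.7143: (1/2)(128 - 81)(11.7143 - 5) = 157.7857.

157.79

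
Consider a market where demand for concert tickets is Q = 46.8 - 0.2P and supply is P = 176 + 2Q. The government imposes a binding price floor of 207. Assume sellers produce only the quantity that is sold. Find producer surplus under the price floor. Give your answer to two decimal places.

Rewriting demand in inverse form: P = 234 - 5Q.
Without the control, 234 - 5Q = 176 + 2Q so Q* = 8.2857 and P* = 192.5714.
At P = 207, buyers demand (234 - 207)/5 = 5.4 while sellers would supply more, so the quantity traded is 5.4 at price 207.
The supply price at Q = 5.4 is 186.8. PS is the trapezoid between 207 and supply over [0, 5.4]: (1/2)[(207 - 176) + (207 - 186.8)](5.4) = 138.24.

138.24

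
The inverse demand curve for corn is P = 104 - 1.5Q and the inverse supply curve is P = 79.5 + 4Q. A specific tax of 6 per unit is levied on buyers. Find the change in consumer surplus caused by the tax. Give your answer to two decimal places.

-6.40

Without the tax, 104 - 1.5Q = 79.5 + 4Q so Q* = 4.4545 and P* = 97.3182.
A tax on buyers shifts demand down by 6: (104 - 6) - 1.5Q = 79.5 + 4Q, so Q_t = 3.3636. Buyers pay P_b = 98.9545; sellers receive P_s = P_b - 6 = 92.9545.
Consumers lose the trapezoid between P* and P_b out to Q_t plus the triangle from Q_t to Q*: change in CS = 8.4855 - 14.8822 = -6.3967.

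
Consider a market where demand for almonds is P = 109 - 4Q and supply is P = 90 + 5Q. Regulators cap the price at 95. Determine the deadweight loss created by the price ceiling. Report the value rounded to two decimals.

Free-market equilibrium: 109 - 4Q = 90 + 5Q gives Q* = 2.1111, P* = 100.5556.
At the ceiling price 95, quantity supplied is (95 - 90)/5 = 1; supply is the short side, so Q = 1 trades at P = 95.
At Q = 1 the demand price is 105 and the supply price is 95. Deadweight loss is the triangle between the curves from 1 to 2.1111: (1/2)(105 - 95)(2.1111 - 1) = 5.5556.

5.56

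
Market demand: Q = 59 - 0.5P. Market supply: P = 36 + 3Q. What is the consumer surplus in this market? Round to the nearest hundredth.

268.96

Rewriting demand in inverse form: P = 118 - 2Q.
Set 118 - 2Q = 36 + 3Q, which gives 82 = 5Q, so Q* = 16.4 and P* = 118 - 2(16.4) = 85.2.
CS is the area between the demand curve and P* from 0 to Q*: (1/2)(16.4)(32.8) = 268.96.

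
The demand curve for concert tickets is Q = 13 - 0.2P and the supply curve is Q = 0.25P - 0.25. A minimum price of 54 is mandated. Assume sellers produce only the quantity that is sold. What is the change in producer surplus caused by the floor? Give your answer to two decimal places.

Rewriting demand in inverse form: P = 65 - 5Q.
Rewriting supply in inverse form: P = 1 + 4Q.
Without the control, 65 - 5Q = 1 + 4Q so Q* = 7.1111 and P* = 29.4444.
At P = 54, buyers demand (65 - 54)/5 = 2.2 while sellers would supply more, so the quantity traded is 2.2 at price 54.
PS goes from (1/2)(7.1111)(28.4444) = 101.1358 to 106.92 (computed as (54 - 1)(2.2) - (1/2)(4)(2.2)^2), a change of 5.7842.

5.78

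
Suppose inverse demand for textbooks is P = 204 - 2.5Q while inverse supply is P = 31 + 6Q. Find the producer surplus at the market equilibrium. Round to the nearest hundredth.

1242.73

Setting demand equal to supply, 173 = 8.5Q, so Q* = 20.3529 and P* = 153.1176.
The supply curve's price intercept is 31, so PS = (1/2)(Q*)(P* - 31) = (1/2)(20.3529)(122.1176) = 1242.7266.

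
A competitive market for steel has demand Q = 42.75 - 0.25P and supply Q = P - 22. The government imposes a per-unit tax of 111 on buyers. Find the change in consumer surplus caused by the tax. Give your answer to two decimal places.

Rewriting demand in inverse form: P = 171 - 4Q.
Rewriting supply in inverse form: P = 22 + Q.
Pre-tax equilibrium: 171 - 4Q = 22 + Q gives Q* = 29.8, P* = 51.8.
A tax on buyers shifts demand down by 111: (171 - 111) - 4Q = 22 + Q, so Q_t = 7.6. Buyers pay P_b = 140.6; sellers receive P_s = P_b - 111 = 29.6.
Consumers lose the trapezoid between P* and P_b out to Q_t plus the triangle from Q_t to Q*: change in CS = 115.52 - 1776.08 = -1660.56.

-1660.56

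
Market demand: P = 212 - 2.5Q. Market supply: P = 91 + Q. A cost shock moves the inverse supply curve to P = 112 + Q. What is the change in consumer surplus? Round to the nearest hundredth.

Initial equilibrium: Q_0 = 34.5714, P_0 = 125.5714; CS_0 = (1/2)(34.5714)(86.4286) = 1493.9796, PS_0 = (1/2)(34.5714)(34.5714) = 597.5918.
New equilibrium: 212 - 2.5Q = 112 + Q gives Q_1 = 28.5714, P_1 = 140.5714; CS_1 = 1020.4082, PS_1 = 408.1633.
Change in consumer surplus = 1020.4082 - 1493.9796 = -473.5714.

-473.57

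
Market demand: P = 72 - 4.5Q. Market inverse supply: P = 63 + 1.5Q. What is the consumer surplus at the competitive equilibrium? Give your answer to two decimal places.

Setting demand equal to supply, 9 = 6Q, so Q* = 1.5 and P* = 65.25.
The demand choke price is 72, so CS = (1/2)(Q*)(72 - P*) = (1/2)(1.5)(6.75) = 5.0625.

5.06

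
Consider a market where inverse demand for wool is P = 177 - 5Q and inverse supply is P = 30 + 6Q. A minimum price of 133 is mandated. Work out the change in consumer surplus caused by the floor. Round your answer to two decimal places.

Free-market equilibrium: 177 - 5Q = 30 + 6Q gives Q* = 13.3636, P* = 110.1818.
At P = 133, buyers demand (177 - 133)/5 = 8.8 while sellers would supply more, so the quantity traded is 8.8 at price 133.
CS goes from (1/2)(13.3636)(66.8182) = 446.4669 to 193.6 (computed as (177 - 133)(8.8) - (1/2)(5)(8.8)^2), a change of -252.8669.

-252.87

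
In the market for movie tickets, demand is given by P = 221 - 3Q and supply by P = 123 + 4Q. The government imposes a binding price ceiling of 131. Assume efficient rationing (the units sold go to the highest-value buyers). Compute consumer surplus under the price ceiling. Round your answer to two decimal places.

174.00

Without the control, 221 - 3Q = 123 + 4Q so Q* = 14 and P* = 179.
At P = 131, sellers supply (131 - 123)/4 = 2 while buyers want more, so the quantity traded is 2 at price 131.
The demand price at Q = 2 is 215. CS is the trapezoid between demand and 131 over [0, 2]: (1/2)[(221 - 131) + (215 - 131)](2) = 174.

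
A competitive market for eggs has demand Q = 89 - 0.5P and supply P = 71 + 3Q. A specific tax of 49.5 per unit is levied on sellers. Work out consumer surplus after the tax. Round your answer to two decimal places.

Rewriting demand in inverse form: P = 178 - 2Q.
Without the tax, 178 - 2Q = 71 + 3Q so Q* = 21.4 and P* = 135.2.
A tax on sellers shifts supply up by 49.5: 178 - 2Q = 71 + 3Q + 49.5, so Q_t = 11.5. Buyers pay P_b = 155; sellers receive P_s = P_b - 49.5 = 105.5.
Consumer surplus is the triangle under demand above P_b: (1/2)(11.5)(178 - 155) = 132.25.

132.25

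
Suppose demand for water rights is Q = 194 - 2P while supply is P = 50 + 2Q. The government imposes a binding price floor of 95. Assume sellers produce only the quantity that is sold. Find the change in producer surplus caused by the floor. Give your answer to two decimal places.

-189.44

Rewriting demand in inverse form: P = 97 - 0.5Q.
Free-market equilibrium: 97 - 0.5Q = 50 + 2Q gives Q* = 18.8, P* = 87.6.
At the floor price 95, quantity demanded is (97 - 95)/0.5 = 4; demand is the short side, so Q = 4 trades at P = 95.
PS goes from (1/2)(18.8)(37.6) = 353.44 to 164 (computed as (95 - 50)(4) - (1/2)(2)(4)^2), a change of -189.44.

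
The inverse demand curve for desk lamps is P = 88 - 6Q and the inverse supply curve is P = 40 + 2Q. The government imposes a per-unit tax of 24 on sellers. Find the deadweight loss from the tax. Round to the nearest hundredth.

Without the tax, 88 - 6Q = 40 + 2Q so Q* = 6 and P* = 52.
A tax on sellers shifts supply up by 24: 88 - 6Q = 40 + 2Q + 24, so Q_t = 3. Buyers pay P_b = 70; sellers receive P_s = P_b - 24 = 46.
The welfare triangle lost has base Q* - Q_t = 3 and height t = 24, so DWL = (1/2)(3)(24) = 36.

36.00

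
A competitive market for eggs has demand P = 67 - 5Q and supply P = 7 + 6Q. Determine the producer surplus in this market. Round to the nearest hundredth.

89.26

Setting demand equal to supply, 60 = 11Q, so Q* = 5.4545 and P* = 39.7273.
PS is the area between P* and the supply curve from 0 to Q*: (1/2)(5.4545)(32.7273) = 89.2562.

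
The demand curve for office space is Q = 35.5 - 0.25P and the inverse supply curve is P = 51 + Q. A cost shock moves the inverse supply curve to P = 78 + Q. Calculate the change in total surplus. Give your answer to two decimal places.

Rewriting demand in inverse form: P = 142 - 4Q.
Initial equilibrium: Q_0 = 18.2, P_0 = 69.2; CS_0 = (1/2)(18.2)(72.8) = 662.48, PS_0 = (1/2)(18.2)(18.2) = 165.62.
New equilibrium: 142 - 4Q = 78 + Q gives Q_1 = 12.8, P_1 = 90.8; CS_1 = 327.68, PS_1 = 81.92.
Change in total surplus = (327.68 + 81.92) - (662.48 + 165.62) = -418.5.

-418.50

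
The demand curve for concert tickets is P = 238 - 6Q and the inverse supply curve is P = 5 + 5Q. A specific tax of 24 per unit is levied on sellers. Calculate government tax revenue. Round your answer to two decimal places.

456.00

Without the tax, 238 - 6Q = 5 + 5Q so Q* = 21.1818 and P* = 110.9091.
With the tax, sellers need 24 more per unit: 238 - 6Q = 5 + 5Q + 24, so Q_t = 19. Buyers pay P_b = 124; sellers receive P_s = P_b - 24 = 100.
Tax revenue = t x Q_t = 24 x 19 = 456.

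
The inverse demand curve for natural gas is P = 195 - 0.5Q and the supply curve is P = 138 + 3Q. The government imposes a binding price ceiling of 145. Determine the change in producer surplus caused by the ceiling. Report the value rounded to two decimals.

Without the control, 195 - 0.5Q = 138 + 3Q so Q* = 16.2857 and P* = 186.8571.
At the ceiling price 145, quantity supplied is (145 - 138)/3 = 2.3333; supply is the short side, so Q = 2.3333 trades at P = 145.
PS goes from (1/2)(16.2857)(48.8571) = 397.8367 to 8.1667 (computed as (145 - 138)(2.3333) - (1/2)(3)(2.3333)^2), a change of -389.6701.

-389.67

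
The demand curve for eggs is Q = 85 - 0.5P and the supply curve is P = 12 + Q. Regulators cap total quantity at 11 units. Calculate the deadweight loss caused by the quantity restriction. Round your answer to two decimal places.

Rewriting demand in inverse form: P = 170 - 2Q.
Unrestricted equilibrium: Q* = (170 - 12)/(2 + 1) = 52.6667.
At Q = 11 the demand price is 170 - 2(11) = 148 and the supply price is 12 + (11) = 23.
DWL = (1/2)(gap between curves at 11) x (Q* - 11) = (1/2)(125)(41.6667) = 2604.1667.

2604.17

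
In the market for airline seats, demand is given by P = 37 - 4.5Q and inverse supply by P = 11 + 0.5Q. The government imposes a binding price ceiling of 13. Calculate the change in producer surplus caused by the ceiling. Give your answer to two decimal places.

Without the control, 37 - 4.5Q = 11 + 0.5Q so Q* = 5.2 and P* = 13.6.
At the ceiling price 13, quantity supplied is (13 - 11)/0.5 = 4; supply is the short side, so Q = 4 trades at P = 13.
PS goes from (1/2)(5.2)(2.6) = 6.76 to 4 (computed as (13 - 11)(4) - (1/2)(0.5)(4)^2), a change of -2.76.

-2.76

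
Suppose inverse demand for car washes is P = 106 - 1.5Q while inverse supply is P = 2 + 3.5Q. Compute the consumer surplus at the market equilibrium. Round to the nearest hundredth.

Set 106 - 1.5Q = 2 + 3.5Q, which gives 104 = 5Q, so Q* = 20.8 and P* = 106 - 1.5(20.8) = 74.8.
CS is the area between the demand curve and P* from 0 to Q*: (1/2)(20.8)(31.2) = 324.48.

324.48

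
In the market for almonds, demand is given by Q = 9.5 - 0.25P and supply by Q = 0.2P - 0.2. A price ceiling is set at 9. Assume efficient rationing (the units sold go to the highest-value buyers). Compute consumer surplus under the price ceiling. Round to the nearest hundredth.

Rewriting demand in inverse form: P = 38 - 4Q.
Rewriting supply in inverse form: P = 1 + 5Q.
Without the control, 38 - 4Q = 1 + 5Q so Q* = 4.1111 and P* = 21.5556.
At the ceiling price 9, quantity supplied is (9 - 1)/5 = 1.6; supply is the short side, so Q = 1.6 trades at P = 9.
The demand price at Q = 1.6 is 31.6. CS is the trapezoid between demand and 9 over [0, 1.6]: (1/2)[(38 - 9) + (31.6 - 9)](1.6) = 41.28.

41.28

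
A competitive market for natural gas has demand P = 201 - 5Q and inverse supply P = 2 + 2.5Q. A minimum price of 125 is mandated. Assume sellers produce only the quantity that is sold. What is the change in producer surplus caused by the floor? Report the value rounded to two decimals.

700.78

Free-market equilibrium: 201 - 5Q = 2 + 2.5Q gives Q* = 26.5333, P* = 68.3333.
At the floor price 125, quantity demanded is (201 - 125)/5 = 15.2; demand is the short side, so Q = 15.2 trades at P = 125.
PS goes from (1/2)(26.5333)(66.3333) = 880.0222 to 1580.8 (computed as (125 - 2)(15.2) - (1/2)(2.5)(15.2)^2), a change of 700.7778.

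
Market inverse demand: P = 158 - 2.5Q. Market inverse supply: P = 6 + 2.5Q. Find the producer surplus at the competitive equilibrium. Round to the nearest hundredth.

1155.20

Setting demand equal to supply, 152 = 5Q, so Q* = 30.4 and P* = 82.
Producer surplus is the triangle above supply below P*: (1/2)(30.4)(82 - 6) = (1/2)(30.4)(76) = 1155.2.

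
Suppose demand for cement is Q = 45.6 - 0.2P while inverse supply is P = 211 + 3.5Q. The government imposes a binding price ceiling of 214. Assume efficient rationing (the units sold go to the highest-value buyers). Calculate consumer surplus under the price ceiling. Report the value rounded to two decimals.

10.16

Rewriting demand in inverse form: P = 228 - 5Q.
Free-market equilibrium: 228 - 5Q = 211 + 3.5Q gives Q* = 2, P* = 218.
At the ceiling price 214, quantity supplied is (214 - 211)/3.5 = 0.8571; supply is the short side, so Q = 0.8571 trades at P = 214.
The demand price at Q = 0.8571 is 223.7143. CS is the trapezoid between demand and 214 over [0, 0.8571]: (1/2)[(228 - 214) + (223.7143 - 214)](0.8571) = 10.1633.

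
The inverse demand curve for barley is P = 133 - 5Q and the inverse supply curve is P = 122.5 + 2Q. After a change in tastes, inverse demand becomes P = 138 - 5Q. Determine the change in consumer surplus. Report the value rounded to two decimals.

6.63

Initial equilibrium: Q_0 = 1.5, P_0 = 125.5; CS_0 = (1/2)(1.5)(7.5) = 5.625, PS_0 = (1/2)(1.5)(3) = 2.25.
New equilibrium: 138 - 5Q = 122.5 + 2Q gives Q_1 = 2.2143, P_1 = 126.9286; CS_1 = 12.2577, PS_1 = 4.9031.
Change in consumer surplus = 12.2577 - 5.625 = 6.6327.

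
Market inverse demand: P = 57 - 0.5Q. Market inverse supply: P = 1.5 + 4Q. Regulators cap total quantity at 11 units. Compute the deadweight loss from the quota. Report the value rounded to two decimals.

4.00

Without the quota, 57 - 0.5Q = 1.5 + 4Q gives Q* = 12.3333.
At Q = 11 the demand price is 57 - 0.5(11) = 51.5 and the supply price is 1.5 + 4(11) = 45.5.
Deadweight loss is the triangle between the curves from 11 to 12.3333: (1/2)(51.5 - 45.5)(12.3333 - 11) = 4.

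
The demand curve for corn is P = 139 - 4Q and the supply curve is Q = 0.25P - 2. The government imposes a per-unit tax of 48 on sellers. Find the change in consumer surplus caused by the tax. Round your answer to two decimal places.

Rewriting supply in inverse form: P = 8 + 4Q.
Pre-tax equilibrium: 139 - 4Q = 8 + 4Q gives Q* = 16.375, P* = 73.5.
With the tax, sellers need 48 more per unit: 139 - 4Q = 8 + 4Q + 48, so Q_t = 10.375. Buyers pay P_b = 97.5; sellers receive P_s = P_b - 48 = 49.5.
CS falls from (1/2)(16.375)(65.5) = 536.2812 to (1/2)(10.375)(41.5) = 215.2812, a change of -321.

-321.00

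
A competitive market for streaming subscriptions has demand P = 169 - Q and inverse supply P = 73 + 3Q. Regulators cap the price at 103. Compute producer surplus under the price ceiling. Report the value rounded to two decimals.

Free-market equilibrium: 169 - Q = 73 + 3Q gives Q* = 24, P* = 145.
At P = 103, sellers supply (103 - 73)/3 = 10 while buyers want more, so the quantity traded is 10 at price 103.
PS is the triangle above supply below 103: (1/2)(10)(103 - 73) = 150.

150.00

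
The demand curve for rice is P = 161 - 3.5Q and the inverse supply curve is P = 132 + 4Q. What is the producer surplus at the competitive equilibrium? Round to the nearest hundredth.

Set 161 - 3.5Q = 132 + 4Q, which gives 29 = 7.5Q, so Q* = 3.8667 and P* = 161 - 3.5(3.8667) = 147.4667.
PS is the area between P* and the supply curve from 0 to Q*: (1/2)(3.8667)(15.4667) = 29.9022.

29.90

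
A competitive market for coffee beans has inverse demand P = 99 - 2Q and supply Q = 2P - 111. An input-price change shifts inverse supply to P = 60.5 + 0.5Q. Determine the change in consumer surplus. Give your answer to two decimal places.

-65.60

Rewriting supply in inverse form: P = 55.5 + 0.5Q.
Initial equilibrium: Q_0 = 17.4, P_0 = 64.2; CS_0 = (1/2)(17.4)(34.8) = 302.76, PS_0 = (1/2)(17.4)(8.7) = 75.69.
New equilibrium: 99 - 2Q = 60.5 + 0.5Q gives Q_1 = 15.4, P_1 = 68.2; CS_1 = 237.16, PS_1 = 59.29.
Change in consumer surplus = 237.16 - 302.76 = -65.6.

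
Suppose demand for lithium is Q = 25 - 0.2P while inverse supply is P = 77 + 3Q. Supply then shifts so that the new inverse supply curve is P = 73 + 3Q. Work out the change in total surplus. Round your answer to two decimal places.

Rewriting demand in inverse form: P = 125 - 5Q.
Initial equilibrium: Q_0 = 6, P_0 = 95; CS_0 = (1/2)(6)(30) = 90, PS_0 = (1/2)(6)(18) = 54.
New equilibrium: 125 - 5Q = 73 + 3Q gives Q_1 = 6.5, P_1 = 92.5; CS_1 = 105.625, PS_1 = 63.375.
Change in total surplus = (105.625 + 63.375) - (90 + 54) = 25.

25.00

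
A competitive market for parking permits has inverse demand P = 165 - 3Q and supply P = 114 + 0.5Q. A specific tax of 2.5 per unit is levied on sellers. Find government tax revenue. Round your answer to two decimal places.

34.64

Without the tax, 165 - 3Q = 114 + 0.5Q so Q* = 14.5714 and P* = 121.2857.
With the tax, sellers need 2.5 more per unit: 165 - 3Q = 114 + 0.5Q + 2.5, so Q_t = 13.8571. Buyers pay P_b = 123.4286; sellers receive P_s = P_b - 2.5 = 120.9286.
Tax revenue = t x Q_t = 2.5 x 13.8571 = 34.6429.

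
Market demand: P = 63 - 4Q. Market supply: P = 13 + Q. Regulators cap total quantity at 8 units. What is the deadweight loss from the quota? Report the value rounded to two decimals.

Unrestricted equilibrium: Q* = (63 - 13)/(4 + 1) = 10.
At Q = 8 the demand price is 63 - 4(8) = 31 and the supply price is 13 + (8) = 21.
Deadweight loss is the triangle between the curves from 8 to 10: (1/2)(31 - 21)(10 - 8) = 10.

10.00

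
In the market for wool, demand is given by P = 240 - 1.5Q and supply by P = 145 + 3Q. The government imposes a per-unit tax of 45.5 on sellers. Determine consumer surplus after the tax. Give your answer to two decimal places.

Without the tax, 240 - 1.5Q = 145 + 3Q so Q* = 21.1111 and P* = 208.3333.
With the tax, sellers need 45.5 more per unit: 240 - 1.5Q = 145 + 3Q + 45.5, so Q_t = 11. Buyers pay P_b = 223.5; sellers receive P_s = P_b - 45.5 = 178.
CS = (1/2)(Q_t)(240 - P_b) = (1/2)(11)(16.5) = 90.75.

90.75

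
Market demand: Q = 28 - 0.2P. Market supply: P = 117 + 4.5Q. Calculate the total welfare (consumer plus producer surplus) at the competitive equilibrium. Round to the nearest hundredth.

Rewriting demand in inverse form: P = 140 - 5Q.
Set 140 - 5Q = 117 + 4.5Q, which gives 23 = 9.5Q, so Q* = 2.4211 and P* = 140 - 5(2.4211) = 127.8947.
CS = (1/2)(2.4211)(12.1053) = 14.6537 and PS = (1/2)(2.4211)(10.8947) = 13.1884, so total surplus = 27.8421.

27.84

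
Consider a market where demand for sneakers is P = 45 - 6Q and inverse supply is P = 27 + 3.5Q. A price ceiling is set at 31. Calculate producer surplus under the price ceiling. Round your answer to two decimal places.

Free-market equilibrium: 45 - 6Q = 27 + 3.5Q gives Q* = 1.8947, P* = 33.6316.
At P = 31, sellers supply (31 - 27)/3.5 = 1.1429 while buyers want more, so the quantity traded is 1.1429 at price 31.
PS is the triangle above supply below 31: (1/2)(1.1429)(31 - 27) = 2.2857.

2.29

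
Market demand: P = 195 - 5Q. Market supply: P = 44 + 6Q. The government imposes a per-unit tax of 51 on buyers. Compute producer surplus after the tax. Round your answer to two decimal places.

247.93

Pre-tax equilibrium: 195 - 5Q = 44 + 6Q gives Q* = 13.7273, P* = 126.3636.
With the tax, buyers' net willingness to pay falls by 51: (195 - 51) - 5Q = 44 + 6Q, so Q_t = 9.0909. Buyers pay P_b = 149.5455; sellers receive P_s = P_b - 51 = 98.5455.
PS = (1/2)(Q_t)(P_s - 44) = (1/2)(9.0909)(54.5455) = 247.9339.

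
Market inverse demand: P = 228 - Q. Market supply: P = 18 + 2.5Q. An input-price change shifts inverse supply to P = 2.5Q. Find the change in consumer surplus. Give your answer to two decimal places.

Initial equilibrium: Q_0 = 60, P_0 = 168; CS_0 = (1/2)(60)(60) = 1800, PS_0 = (1/2)(60)(150) = 4500.
New equilibrium: 228 - Q = 2.5Q gives Q_1 = 65.1429, P_1 = 162.8571; CS_1 = 2121.7959, PS_1 = 5304.4898.
Change in consumer surplus = 2121.7959 - 1800 = 321.7959.

321.80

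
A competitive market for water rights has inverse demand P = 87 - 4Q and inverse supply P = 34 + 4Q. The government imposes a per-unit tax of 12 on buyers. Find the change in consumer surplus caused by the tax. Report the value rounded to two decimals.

-35.25

Pre-tax equilibrium: 87 - 4Q = 34 + 4Q gives Q* = 6.625, P* = 60.5.
With the tax, buyers' net willingness to pay falls by 12: (87 - 12) - 4Q = 34 + 4Q, so Q_t = 5.125. Buyers pay P_b = 66.5; sellers receive P_s = P_b - 12 = 54.5.
CS falls from (1/2)(6.625)(26.5) = 87.7812 to (1/2)(5.125)(20.5) = 52.5312, a change of -35.25.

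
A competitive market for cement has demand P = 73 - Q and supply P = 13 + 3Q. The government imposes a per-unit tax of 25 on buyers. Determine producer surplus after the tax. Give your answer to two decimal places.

Without the tax, 73 - Q = 13 + 3Q so Q* = 15 and P* = 58.
A tax on buyers shifts demand down by 25: (73 - 25) - Q = 13 + 3Q, so Q_t = 8.75. Buyers pay P_b = 64.25; sellers receive P_s = P_b - 25 = 39.25.
PS = (1/2)(Q_t)(P_s - 13) = (1/2)(8.75)(26.25) = 114.8438.

114.84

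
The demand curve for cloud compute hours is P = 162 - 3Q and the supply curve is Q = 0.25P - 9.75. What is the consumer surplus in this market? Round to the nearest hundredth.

463.13

Rewriting supply in inverse form: P = 39 + 4Q.
Setting demand equal to supply, 123 = 7Q, so Q* = 17.5714 and P* = 109.2857.
Consumer surplus is the triangle under demand above P*: (1/2)(17.5714)(162 - 109.2857) = (1/2)(17.5714)(52.7143) = 463.1327.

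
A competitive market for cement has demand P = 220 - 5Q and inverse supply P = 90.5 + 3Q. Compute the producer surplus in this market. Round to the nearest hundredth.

Set 220 - 5Q = 90.5 + 3Q, which gives 129.5 = 8Q, so Q* = 16.1875 and P* = 220 - 5(16.1875) = 139.0625.
PS is the area between P* and the supply curve from 0 to Q*: (1/2)(16.1875)(48.5625) = 393.0527.

393.05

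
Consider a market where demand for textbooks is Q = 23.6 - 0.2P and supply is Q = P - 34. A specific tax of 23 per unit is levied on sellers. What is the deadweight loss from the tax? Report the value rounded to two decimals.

44.08

Rewriting demand in inverse form: P = 118 - 5Q.
Rewriting supply in inverse form: P = 34 + Q.
Pre-tax equilibrium: 118 - 5Q = 34 + Q gives Q* = 14, P* = 48.
A tax on sellers shifts supply up by 23: 118 - 5Q = 34 + Q + 23, so Q_t = 10.1667. Buyers pay P_b = 67.1667; sellers receive P_s = P_b - 23 = 44.1667.
Deadweight loss is the triangle between the curves from Q_t to Q*: (1/2)(14 - 10.1667)(23) = 44.0833.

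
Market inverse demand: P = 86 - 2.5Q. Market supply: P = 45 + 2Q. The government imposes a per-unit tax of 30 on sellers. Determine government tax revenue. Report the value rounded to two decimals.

Without the tax, 86 - 2.5Q = 45 + 2Q so Q* = 9.1111 and P* = 63.2222.
With the tax, sellers need 30 more per unit: 86 - 2.5Q = 45 + 2Q + 30, so Q_t = 2.4444. Buyers pay P_b = 79.8889; sellers receive P_s = P_b - 30 = 49.8889.
Tax revenue = t x Q_t = 30 x 2.4444 = 73.3333.

73.33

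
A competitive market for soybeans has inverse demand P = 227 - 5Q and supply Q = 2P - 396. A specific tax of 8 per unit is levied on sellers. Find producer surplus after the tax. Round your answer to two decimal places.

Rewriting supply in inverse form: P = 198 + 0.5Q.
Without the tax, 227 - 5Q = 198 + 0.5Q so Q* = 5.2727 and P* = 200.6364.
With the tax, sellers need 8 more per unit: 227 - 5Q = 198 + 0.5Q + 8, so Q_t = 3.8182. Buyers pay P_b = 207.9091; sellers receive P_s = P_b - 8 = 199.9091.
Producer surplus is the triangle above supply below P_s: (1/2)(3.8182)(199.9091 - 198) = 3.6446.

3.64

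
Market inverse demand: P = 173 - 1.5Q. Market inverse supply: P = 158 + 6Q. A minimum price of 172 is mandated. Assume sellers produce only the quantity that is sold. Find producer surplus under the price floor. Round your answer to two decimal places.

Without the control, 173 - 1.5Q = 158 + 6Q so Q* = 2 and P* = 170.
At the floor price 172, quantity demanded is (173 - 172)/1.5 = 0.6667; demand is the short side, so Q = 0.6667 trades at P = 172.
The supply price at Q = 0.6667 is 162. PS is the trapezoid between 172 and supply over [0, 0.6667]: (1/2)[(172 - 158) + (172 - 162)](0.6667) = 8.

8.00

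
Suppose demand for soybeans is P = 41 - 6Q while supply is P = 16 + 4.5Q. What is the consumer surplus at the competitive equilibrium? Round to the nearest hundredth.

17.01

Equilibrium: 41 - 6Q = 16 + 4.5Q, so Q* = 2.381 and P* = 26.7143.
The demand choke price is 41, so CS = (1/2)(Q*)(41 - P*) = (1/2)(2.381)(14.2857) = 17.0068.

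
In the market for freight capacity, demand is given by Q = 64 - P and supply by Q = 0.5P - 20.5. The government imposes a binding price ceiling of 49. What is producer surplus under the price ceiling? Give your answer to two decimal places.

Rewriting demand in inverse form: P = 64 - Q.
Rewriting supply in inverse form: P = 41 + 2Q.
Free-market equilibrium: 64 - Q = 41 + 2Q gives Q* = 7.6667, P* = 56.3333.
At P = 49, sellers supply (49 - 41)/2 = 4 while buyers want more, so the quantity traded is 4 at price 49.
PS is the triangle above supply below 49: (1/2)(4)(49 - 41) = 16.

16.00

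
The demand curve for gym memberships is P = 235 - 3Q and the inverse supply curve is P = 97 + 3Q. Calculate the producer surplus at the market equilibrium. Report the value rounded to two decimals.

793.50

Setting demand equal to supply, 138 = 6Q, so Q* = 23 and P* = 166.
PS is the area between P* and the supply curve from 0 to Q*: (1/2)(23)(69) = 793.5.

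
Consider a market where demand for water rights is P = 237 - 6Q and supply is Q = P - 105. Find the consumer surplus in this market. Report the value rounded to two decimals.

1066.78

Rewriting supply in inverse form: P = 105 + Q.
Set 237 - 6Q = 105 + Q, which gives 132 = 7Q, so Q* = 18.8571 and P* = 237 - 6(18.8571) = 123.8571.
The demand choke price is 237, so CS = (1/2)(Q*)(237 - P*) = (1/2)(18.8571)(113.1429) = 1066.7755.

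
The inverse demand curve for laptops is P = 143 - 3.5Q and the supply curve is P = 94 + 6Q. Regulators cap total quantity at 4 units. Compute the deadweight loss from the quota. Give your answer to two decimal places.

Unrestricted equilibrium: Q* = (143 - 94)/(3.5 + 6) = 5.1579.
At Q = 4 the demand price is 143 - 3.5(4) = 129 and the supply price is 94 + 6(4) = 118.
Deadweight loss is the triangle between the curves from 4 to 5.1579: (1/2)(129 - 118)(5.1579 - 4) = 6.3684.

6.37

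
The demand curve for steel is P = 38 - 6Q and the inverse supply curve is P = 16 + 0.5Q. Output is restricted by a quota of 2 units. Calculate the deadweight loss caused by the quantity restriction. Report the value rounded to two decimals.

6.23

Unrestricted equilibrium: Q* = (38 - 16)/(6 + 0.5) = 3.3846.
At Q = 2 the demand price is 38 - 6(2) = 26 and the supply price is 16 + 0.5(2) = 17.
DWL = (1/2)(gap between curves at 2) x (Q* - 2) = (1/2)(9)(1.3846) = 6.2308.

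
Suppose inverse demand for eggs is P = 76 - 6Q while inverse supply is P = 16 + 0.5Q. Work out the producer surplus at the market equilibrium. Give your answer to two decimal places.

Equilibrium: 76 - 6Q = 16 + 0.5Q, so Q* = 9.2308 and P* = 20.6154.
Producer surplus is the triangle above supply below P*: (1/2)(9.2308)(20.6154 - 16) = (1/2)(9.2308)(4.6154) = 21.3018.

21.30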